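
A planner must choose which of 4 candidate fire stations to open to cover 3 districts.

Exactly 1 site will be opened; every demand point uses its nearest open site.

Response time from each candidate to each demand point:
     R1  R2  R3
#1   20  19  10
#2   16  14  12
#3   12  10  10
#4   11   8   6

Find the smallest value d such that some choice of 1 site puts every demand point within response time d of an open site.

11

Open {#4}.
  Farthest demand point is R1 at response time 11 (to #4); all others are ≤ 11.
With {#3} the worst case is 12.
With {#2} the worst case is 16.
No size-1 selection achieves below 11.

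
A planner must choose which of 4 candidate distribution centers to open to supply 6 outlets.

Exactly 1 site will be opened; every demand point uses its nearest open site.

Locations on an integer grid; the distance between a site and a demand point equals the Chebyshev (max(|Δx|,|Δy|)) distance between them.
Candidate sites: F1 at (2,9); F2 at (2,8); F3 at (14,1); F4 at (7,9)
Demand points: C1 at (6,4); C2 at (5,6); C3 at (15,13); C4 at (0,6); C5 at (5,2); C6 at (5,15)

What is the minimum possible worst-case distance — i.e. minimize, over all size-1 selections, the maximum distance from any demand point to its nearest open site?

Open {F4}.
  Farthest demand point is C3 at distance 8 (to F4); all others are ≤ 8.
With {F1} the worst case is 13.
With {F2} the worst case is 13.
No size-1 selection achieves below 8.

8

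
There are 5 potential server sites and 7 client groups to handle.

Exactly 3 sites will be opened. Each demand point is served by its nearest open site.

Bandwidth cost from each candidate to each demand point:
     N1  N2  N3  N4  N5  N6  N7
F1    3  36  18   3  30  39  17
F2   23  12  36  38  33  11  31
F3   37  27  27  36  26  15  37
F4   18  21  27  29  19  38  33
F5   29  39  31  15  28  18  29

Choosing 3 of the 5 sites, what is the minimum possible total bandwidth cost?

83

Open {F1, F2, F4}.
  N1→F1 3, N2→F2 12, N3→F1 18, N4→F1 3, N5→F4 19, N6→F2 11, N7→F1 17  ⇒ total 83.
Compare {F1, F2, F3}: total 90.
Compare {F1, F2, F5}: total 92.
No size-3 selection does better; minimum is 83.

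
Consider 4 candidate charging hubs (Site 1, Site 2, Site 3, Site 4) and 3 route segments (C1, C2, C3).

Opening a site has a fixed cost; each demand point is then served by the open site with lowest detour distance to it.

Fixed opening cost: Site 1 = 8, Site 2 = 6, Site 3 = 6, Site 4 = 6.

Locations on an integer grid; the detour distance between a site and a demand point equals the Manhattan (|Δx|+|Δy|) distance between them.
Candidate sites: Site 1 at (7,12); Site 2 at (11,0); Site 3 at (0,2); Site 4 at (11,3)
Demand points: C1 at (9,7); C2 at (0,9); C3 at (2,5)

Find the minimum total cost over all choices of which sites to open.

Open {Site 3, Site 4}: assign each demand point to its cheapest open site.
  C1→Site 4 6, C2→Site 3 7, C3→Site 3 5
  detour distance 18, fixed 12 → total 30.
Compare {Site 3}: detour distance 26 + fixed 6 = 32.
Compare {Site 1, Site 3}: detour distance 19 + fixed 14 = 33.
Compare {Site 2, Site 3}: detour distance 21 + fixed 12 = 33.
All other subsets cost ≥ 32. Minimum total cost: 30.

30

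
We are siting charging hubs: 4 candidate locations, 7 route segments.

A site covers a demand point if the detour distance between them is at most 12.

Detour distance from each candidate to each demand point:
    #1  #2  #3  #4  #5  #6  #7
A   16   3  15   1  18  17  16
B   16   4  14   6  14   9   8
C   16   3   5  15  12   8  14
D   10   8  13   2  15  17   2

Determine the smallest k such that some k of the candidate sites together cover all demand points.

2

Coverage sets (demand points within 12 of each site):
  A: {#2, #4}
  B: {#2, #4, #6, #7}
  C: {#2, #3, #5, #6}
  D: {#1, #2, #4, #7}
No single site covers all 7 demand points.
But {C, D} covers everything, so the minimum is 2.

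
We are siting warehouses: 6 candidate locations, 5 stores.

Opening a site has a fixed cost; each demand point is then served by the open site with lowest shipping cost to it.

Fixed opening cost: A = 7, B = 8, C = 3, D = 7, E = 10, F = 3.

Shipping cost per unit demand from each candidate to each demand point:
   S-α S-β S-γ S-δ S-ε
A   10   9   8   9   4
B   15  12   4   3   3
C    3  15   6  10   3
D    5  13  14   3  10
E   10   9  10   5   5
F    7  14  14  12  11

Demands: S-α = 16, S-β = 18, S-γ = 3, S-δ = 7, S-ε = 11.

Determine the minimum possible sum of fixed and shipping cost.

Open {A, B, C}: assign each demand point to its cheapest open site.
  S-α→C 16×3=48, S-β→A 18×9=162, S-γ→B 3×4=12, S-δ→B 7×3=21, S-ε→B 11×3=33
  shipping cost 276, fixed 18 → total 294.
Compare {B, C, E}: shipping cost 276 + fixed 21 = 297.
Compare {A, B, C, F}: shipping cost 276 + fixed 21 = 297.
Compare {A, C, D}: shipping cost 282 + fixed 17 = 299.
All other subsets cost ≥ 297. Minimum total cost: 294.

294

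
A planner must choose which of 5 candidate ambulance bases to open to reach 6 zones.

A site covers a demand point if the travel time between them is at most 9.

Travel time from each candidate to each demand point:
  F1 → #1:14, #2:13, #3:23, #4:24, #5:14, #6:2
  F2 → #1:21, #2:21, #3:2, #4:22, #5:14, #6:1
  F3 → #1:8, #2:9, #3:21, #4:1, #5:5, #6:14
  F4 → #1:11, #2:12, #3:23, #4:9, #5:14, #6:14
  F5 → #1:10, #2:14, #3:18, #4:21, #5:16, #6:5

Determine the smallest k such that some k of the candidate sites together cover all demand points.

2

Coverage sets (demand points within 9 of each site):
  F1: {#6}
  F2: {#3, #6}
  F3: {#1, #2, #4, #5}
  F4: {#4}
  F5: {#6}
No single site covers all 6 demand points.
But {F2, F3} covers everything, so the minimum is 2.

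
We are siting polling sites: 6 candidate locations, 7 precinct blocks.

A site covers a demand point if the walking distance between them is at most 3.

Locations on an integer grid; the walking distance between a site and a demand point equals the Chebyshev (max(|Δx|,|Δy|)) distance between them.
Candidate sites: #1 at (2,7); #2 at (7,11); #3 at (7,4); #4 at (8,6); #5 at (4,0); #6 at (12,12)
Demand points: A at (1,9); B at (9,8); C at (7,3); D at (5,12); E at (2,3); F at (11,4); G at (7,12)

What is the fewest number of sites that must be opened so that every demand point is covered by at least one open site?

4

Coverage sets (demand points within 3 of each site):
  #1: {A}
  #2: {B, D, G}
  #3: {C}
  #4: {B, C, F}
  #5: {C, E}
  #6: {}
No 3 sites suffice: every size-3 union leaves at least one demand point uncovered.
But {#1, #2, #4, #5} covers everything, so the minimum is 4.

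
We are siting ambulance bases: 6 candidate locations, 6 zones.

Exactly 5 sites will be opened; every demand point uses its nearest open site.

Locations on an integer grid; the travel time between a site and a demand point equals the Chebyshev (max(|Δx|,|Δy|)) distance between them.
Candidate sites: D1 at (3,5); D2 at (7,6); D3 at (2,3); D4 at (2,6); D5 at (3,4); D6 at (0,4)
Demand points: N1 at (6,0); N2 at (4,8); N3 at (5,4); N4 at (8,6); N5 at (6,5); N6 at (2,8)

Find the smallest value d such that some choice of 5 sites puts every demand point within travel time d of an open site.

4

Open {D1, D2, D3, D4, D5}.
  Farthest demand point is N1 at travel time 4 (to D3); all others are ≤ 4.
With {D1, D2, D3, D4, D6} the worst case is 4.
With {D1, D2, D3, D5, D6} the worst case is 4.
No size-5 selection achieves below 4.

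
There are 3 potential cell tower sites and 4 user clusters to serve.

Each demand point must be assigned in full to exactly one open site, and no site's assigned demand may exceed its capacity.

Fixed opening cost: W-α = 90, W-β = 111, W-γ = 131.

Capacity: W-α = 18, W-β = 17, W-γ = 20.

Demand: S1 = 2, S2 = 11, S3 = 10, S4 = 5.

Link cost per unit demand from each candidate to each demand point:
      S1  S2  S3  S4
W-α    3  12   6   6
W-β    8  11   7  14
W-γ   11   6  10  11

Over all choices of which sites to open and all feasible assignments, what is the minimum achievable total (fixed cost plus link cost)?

Open {W-α, W-γ}; cheapest assignment that respects the capacities:
  W-α (cap 18, load 17): S1, S3, S4 — cost 2×3 + 10×6 + 5×6 = 96
  W-γ (cap 20, load 11): S2 — cost 11×6 = 66
  Shipping 162, fixed 221 → total 383.
  Any other capacity-feasible assignment to {W-α, W-γ} ships for at least 162.
Compare {W-α, W-β}: its best feasible assignment gives total 418.
Compare {W-β, W-γ}: its best feasible assignment gives total 449.
Every other set of open sites that can feasibly serve all demand totals ≥ 418 even under its best assignment. Minimum: 383.

383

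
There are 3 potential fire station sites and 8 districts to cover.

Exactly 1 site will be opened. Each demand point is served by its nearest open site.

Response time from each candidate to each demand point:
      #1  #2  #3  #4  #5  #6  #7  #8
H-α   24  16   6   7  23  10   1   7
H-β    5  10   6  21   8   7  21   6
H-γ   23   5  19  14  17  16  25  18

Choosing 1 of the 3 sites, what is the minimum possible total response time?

84

Open {H-β}.
  #1→H-β 5, #2→H-β 10, #3→H-β 6, #4→H-β 21, #5→H-β 8, #6→H-β 7, #7→H-β 21, #8→H-β 6  ⇒ total 84.
Compare {H-α}: total 94.
Compare {H-γ}: total 137.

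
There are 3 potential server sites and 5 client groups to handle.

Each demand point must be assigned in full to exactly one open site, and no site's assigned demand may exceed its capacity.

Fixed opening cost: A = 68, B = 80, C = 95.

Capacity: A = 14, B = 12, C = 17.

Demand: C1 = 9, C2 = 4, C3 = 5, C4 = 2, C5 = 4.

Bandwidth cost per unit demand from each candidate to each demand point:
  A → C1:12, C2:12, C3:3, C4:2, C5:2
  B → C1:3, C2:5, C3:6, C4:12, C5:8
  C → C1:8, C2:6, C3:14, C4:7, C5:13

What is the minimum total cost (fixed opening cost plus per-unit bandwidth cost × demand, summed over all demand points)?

270

Open {A, B}; cheapest assignment that respects the capacities:
  A (cap 14, load 13): C2, C3, C5 — cost 4×12 + 5×3 + 4×2 = 71
  B (cap 12, load 11): C1, C4 — cost 9×3 + 2×12 = 51
  Shipping 122, fixed 148 → total 270.
  Any other capacity-feasible assignment to {A, B} ships for at least 122.
Compare {A, C}: its best feasible assignment gives total 286.
Compare {A, B, C}: its best feasible assignment gives total 321.
Every other set of open sites that can feasibly serve all demand totals ≥ 286 even under its best assignment. Minimum: 270.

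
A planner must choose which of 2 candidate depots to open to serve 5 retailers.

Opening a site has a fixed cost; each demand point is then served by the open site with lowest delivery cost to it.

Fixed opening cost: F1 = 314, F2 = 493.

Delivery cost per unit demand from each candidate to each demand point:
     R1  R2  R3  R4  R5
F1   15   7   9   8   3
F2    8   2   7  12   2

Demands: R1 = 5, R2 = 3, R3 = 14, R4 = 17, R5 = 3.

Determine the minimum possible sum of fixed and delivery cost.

Open {F1}: assign each demand point to its cheapest open site.
  R1→F1 5×15=75, R2→F1 3×7=21, R3→F1 14×9=126, R4→F1 17×8=136, R5→F1 3×3=9
  delivery cost 367, fixed 314 → total 681.
Compare {F2}: delivery cost 354 + fixed 493 = 847.
Compare {F1, F2}: delivery cost 286 + fixed 807 = 1093.

681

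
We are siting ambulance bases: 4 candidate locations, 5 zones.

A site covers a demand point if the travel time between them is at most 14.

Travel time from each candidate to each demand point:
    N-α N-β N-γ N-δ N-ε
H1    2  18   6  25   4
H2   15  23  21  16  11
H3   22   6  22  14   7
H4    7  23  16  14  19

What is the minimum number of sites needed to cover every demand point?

Coverage sets (demand points within 14 of each site):
  H1: {N-α, N-γ, N-ε}
  H2: {N-ε}
  H3: {N-β, N-δ, N-ε}
  H4: {N-α, N-δ}
No single site covers all 5 demand points.
But {H1, H3} covers everything, so the minimum is 2.

2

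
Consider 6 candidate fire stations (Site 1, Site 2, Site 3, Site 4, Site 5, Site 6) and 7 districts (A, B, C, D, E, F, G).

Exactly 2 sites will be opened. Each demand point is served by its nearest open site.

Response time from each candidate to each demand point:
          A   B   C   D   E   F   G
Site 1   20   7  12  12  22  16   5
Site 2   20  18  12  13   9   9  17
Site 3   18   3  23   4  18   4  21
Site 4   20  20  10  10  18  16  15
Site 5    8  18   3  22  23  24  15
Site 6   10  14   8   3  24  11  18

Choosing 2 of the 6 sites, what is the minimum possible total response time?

Open {Site 3, Site 5}.
  A→Site 5 8, B→Site 3 3, C→Site 5 3, D→Site 3 4, E→Site 3 18, F→Site 3 4, G→Site 5 15  ⇒ total 55.
Compare {Site 1, Site 3}: total 64.
Compare {Site 3, Site 6}: total 64.
No size-2 selection does better; minimum is 55.

55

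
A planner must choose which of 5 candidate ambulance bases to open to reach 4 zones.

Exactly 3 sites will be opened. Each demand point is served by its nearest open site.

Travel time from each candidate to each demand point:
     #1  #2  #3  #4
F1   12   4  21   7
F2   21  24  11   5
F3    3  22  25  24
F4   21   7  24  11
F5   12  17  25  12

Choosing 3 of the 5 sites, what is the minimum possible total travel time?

23

Open {F1, F2, F3}.
  #1→F3 3, #2→F1 4, #3→F2 11, #4→F2 5  ⇒ total 23.
Compare {F2, F3, F4}: total 26.
Compare {F1, F2, F4}: total 32.
No size-3 selection does better; minimum is 23.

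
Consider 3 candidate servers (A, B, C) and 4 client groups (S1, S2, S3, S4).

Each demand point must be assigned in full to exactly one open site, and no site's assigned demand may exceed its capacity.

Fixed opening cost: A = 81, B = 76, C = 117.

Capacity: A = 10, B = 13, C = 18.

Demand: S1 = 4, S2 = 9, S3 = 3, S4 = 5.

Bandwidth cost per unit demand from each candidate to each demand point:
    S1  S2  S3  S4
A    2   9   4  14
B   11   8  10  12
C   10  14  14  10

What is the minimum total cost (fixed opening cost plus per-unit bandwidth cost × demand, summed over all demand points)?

Open {A, B}; cheapest assignment that respects the capacities:
  A (cap 10, load 9): S1, S4 — cost 4×2 + 5×14 = 78
  B (cap 13, load 12): S2, S3 — cost 9×8 + 3×10 = 102
  Shipping 180, fixed 157 → total 337.
  Any other capacity-feasible assignment to {A, B} ships for at least 180.
Compare {B, C}: its best feasible assignment gives total 385.
Compare {A, C}: its best feasible assignment gives total 394.
Every other set of open sites that can feasibly serve all demand totals ≥ 385 even under its best assignment. Minimum: 337.

337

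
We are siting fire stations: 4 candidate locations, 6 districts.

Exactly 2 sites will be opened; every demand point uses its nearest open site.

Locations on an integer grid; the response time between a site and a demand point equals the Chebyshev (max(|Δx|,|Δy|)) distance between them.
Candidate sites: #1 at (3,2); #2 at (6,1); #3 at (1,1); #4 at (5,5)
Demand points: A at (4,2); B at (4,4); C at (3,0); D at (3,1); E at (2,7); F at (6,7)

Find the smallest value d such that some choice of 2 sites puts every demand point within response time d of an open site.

Open {#1, #4}.
  Farthest demand point is E at response time 3 (to #4); all others are ≤ 3.
With {#2, #4} the worst case is 3.
With {#3, #4} the worst case is 3.
No size-2 selection achieves below 3.

3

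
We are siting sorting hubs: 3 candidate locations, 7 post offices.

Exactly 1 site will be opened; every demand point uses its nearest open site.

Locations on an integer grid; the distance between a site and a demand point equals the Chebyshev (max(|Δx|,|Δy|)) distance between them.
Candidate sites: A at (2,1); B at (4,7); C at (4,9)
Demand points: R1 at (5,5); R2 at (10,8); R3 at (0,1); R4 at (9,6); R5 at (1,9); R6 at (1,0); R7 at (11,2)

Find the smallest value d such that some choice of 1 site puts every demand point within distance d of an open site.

Open {B}.
  Farthest demand point is R6 at distance 7 (to B); all others are ≤ 7.
With {A} the worst case is 9.
With {C} the worst case is 9.
No size-1 selection achieves below 7.

7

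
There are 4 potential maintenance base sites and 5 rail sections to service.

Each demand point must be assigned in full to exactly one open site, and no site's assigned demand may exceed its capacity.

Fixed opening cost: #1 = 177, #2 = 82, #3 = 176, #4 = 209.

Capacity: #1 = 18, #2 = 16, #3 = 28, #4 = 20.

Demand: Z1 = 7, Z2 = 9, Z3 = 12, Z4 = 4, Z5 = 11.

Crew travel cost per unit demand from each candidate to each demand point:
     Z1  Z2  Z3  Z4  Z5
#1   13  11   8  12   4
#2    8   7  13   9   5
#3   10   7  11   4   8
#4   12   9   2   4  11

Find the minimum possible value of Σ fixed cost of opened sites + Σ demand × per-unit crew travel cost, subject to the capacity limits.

613

Open {#2, #3}; cheapest assignment that respects the capacities:
  #2 (cap 16, load 16): Z1, Z2 — cost 7×8 + 9×7 = 119
  #3 (cap 28, load 27): Z3, Z4, Z5 — cost 12×11 + 4×4 + 11×8 = 236
  Shipping 355, fixed 258 → total 613.
  Any other capacity-feasible assignment to {#2, #3} ships for at least 355.
Compare {#3, #4}: its best feasible assignment gives total 646.
Compare {#1, #2, #4}: its best feasible assignment gives total 671.
Every other set of open sites that can feasibly serve all demand totals ≥ 646 even under its best assignment. Minimum: 613.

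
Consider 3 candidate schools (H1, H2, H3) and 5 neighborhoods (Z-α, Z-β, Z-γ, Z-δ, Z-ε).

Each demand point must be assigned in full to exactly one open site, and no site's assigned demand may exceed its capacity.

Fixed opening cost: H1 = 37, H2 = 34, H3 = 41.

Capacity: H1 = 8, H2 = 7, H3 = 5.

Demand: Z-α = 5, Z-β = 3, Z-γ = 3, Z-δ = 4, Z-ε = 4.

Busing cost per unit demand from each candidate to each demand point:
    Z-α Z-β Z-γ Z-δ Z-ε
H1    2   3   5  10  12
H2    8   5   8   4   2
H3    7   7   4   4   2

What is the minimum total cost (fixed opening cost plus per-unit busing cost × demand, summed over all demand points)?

Open {H1, H2, H3}; cheapest assignment that respects the capacities:
  H1 (cap 8, load 8): Z-α, Z-γ — cost 5×2 + 3×5 = 25
  H2 (cap 7, load 7): Z-β, Z-δ — cost 3×5 + 4×4 = 31
  H3 (cap 5, load 4): Z-ε — cost 4×2 = 8
  Shipping 64, fixed 112 → total 176.
  Any other capacity-feasible assignment to {H1, H2, H3} ships for at least 64.
Total demand is 19 and no other set of sites has combined capacity ≥ 19, so {H1, H2, H3} is the only feasible choice of open sites. Minimum: 176.

176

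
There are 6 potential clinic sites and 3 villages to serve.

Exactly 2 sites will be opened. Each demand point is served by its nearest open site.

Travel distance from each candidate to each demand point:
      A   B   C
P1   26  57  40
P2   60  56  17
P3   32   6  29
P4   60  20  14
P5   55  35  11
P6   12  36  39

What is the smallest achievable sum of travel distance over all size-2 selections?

Open {P4, P6}.
  A→P6 12, B→P4 20, C→P4 14  ⇒ total 46.
Compare {P3, P6}: total 47.
Compare {P3, P5}: total 49.
No size-2 selection does better; minimum is 46.

46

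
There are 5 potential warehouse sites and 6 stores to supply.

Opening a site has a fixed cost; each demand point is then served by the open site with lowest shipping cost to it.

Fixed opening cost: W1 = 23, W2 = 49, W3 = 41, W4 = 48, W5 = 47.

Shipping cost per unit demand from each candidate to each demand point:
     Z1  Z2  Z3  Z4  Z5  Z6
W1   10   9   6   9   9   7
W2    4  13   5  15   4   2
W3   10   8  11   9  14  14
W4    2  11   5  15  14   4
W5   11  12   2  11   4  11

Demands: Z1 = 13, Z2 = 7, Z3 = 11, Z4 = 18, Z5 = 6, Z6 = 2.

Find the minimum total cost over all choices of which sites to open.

Open {W1, W4, W5}: assign each demand point to its cheapest open site.
  Z1→W4 13×2=26, Z2→W1 7×9=63, Z3→W5 11×2=22, Z4→W1 18×9=162, Z5→W5 6×4=24, Z6→W4 2×4=8
  shipping cost 305, fixed 118 → total 423.
Compare {W1, W2}: shipping cost 360 + fixed 72 = 432.
Compare {W3, W4, W5}: shipping cost 298 + fixed 136 = 434.
Compare {W1, W4}: shipping cost 368 + fixed 71 = 439.
All other subsets cost ≥ 432. Minimum total cost: 423.

423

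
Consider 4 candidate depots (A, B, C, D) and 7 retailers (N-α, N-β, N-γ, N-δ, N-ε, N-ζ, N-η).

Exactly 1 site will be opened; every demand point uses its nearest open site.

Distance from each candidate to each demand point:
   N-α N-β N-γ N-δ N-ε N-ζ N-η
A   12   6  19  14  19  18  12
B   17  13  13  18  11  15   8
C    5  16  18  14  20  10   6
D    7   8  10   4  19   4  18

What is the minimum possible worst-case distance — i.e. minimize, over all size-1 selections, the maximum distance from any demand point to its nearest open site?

18

Open {B}.
  Farthest demand point is N-δ at distance 18 (to B); all others are ≤ 18.
With {A} the worst case is 19.
With {D} the worst case is 19.
No size-1 selection achieves below 18.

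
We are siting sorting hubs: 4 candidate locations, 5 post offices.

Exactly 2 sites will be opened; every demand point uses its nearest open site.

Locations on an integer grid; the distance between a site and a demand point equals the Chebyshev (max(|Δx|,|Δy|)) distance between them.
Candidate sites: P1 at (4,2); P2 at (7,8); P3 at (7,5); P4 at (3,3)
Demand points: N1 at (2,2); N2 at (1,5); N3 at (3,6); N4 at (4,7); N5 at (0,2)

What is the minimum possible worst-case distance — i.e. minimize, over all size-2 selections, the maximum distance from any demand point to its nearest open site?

3

Open {P2, P4}.
  Farthest demand point is N3 at distance 3 (to P4); all others are ≤ 3.
With {P3, P4} the worst case is 3.
With {P1, P2} the worst case is 4.
No size-2 selection achieves below 3.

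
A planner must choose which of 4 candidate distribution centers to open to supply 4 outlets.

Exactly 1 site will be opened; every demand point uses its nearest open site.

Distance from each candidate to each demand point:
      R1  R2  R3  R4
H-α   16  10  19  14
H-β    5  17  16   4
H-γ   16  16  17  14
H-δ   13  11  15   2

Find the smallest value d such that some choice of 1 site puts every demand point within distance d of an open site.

Open {H-δ}.
  Farthest demand point is R3 at distance 15 (to H-δ); all others are ≤ 15.
With {H-β} the worst case is 17.
With {H-γ} the worst case is 17.
No size-1 selection achieves below 15.

15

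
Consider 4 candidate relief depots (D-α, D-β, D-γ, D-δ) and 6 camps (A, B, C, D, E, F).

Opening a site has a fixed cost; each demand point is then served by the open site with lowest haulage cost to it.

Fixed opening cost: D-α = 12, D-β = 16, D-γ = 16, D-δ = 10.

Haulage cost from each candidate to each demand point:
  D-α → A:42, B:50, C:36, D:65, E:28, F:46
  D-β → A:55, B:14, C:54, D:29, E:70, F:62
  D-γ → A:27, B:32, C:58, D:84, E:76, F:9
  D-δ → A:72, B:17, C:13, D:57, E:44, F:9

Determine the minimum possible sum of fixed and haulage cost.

173

Open {D-α, D-β, D-δ}: assign each demand point to its cheapest open site.
  A→D-α 42, B→D-β 14, C→D-δ 13, D→D-β 29, E→D-α 28, F→D-δ 9
  haulage cost 135, fixed 38 → total 173.
Compare {D-α, D-β, D-γ, D-δ}: haulage cost 120 + fixed 54 = 174.
Compare {D-β, D-γ, D-δ}: haulage cost 136 + fixed 42 = 178.
Compare {D-α, D-β, D-γ}: haulage cost 143 + fixed 44 = 187.
All other subsets cost ≥ 174. Minimum total cost: 173.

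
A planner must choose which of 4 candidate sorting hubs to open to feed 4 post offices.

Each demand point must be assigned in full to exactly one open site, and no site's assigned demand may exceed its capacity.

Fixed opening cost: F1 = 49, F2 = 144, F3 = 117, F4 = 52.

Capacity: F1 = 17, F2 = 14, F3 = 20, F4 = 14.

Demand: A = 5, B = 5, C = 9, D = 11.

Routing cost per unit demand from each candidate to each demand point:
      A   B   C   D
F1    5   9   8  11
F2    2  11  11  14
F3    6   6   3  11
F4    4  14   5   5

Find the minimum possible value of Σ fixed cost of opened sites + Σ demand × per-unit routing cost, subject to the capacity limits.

Open {F3, F4}; cheapest assignment that respects the capacities:
  F3 (cap 20, load 19): A, B, C — cost 5×6 + 5×6 + 9×3 = 87
  F4 (cap 14, load 11): D — cost 11×5 = 55
  Shipping 142, fixed 169 → total 311.
  Any other capacity-feasible assignment to {F3, F4} ships for at least 142.
Compare {F1, F4}: its best feasible assignment gives total 332.
Compare {F1, F3, F4}: its best feasible assignment gives total 355.
Every other set of open sites that can feasibly serve all demand totals ≥ 332 even under its best assignment. Minimum: 311.

311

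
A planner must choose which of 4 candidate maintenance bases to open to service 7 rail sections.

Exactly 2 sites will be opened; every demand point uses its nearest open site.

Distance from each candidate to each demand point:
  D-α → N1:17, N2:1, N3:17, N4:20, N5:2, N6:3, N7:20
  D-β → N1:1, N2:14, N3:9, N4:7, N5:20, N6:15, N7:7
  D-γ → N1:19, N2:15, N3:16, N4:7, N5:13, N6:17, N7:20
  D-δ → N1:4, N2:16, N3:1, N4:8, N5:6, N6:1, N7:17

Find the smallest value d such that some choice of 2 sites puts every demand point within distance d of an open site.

9

Open {D-α, D-β}.
  Farthest demand point is N3 at distance 9 (to D-β); all others are ≤ 9.
With {D-β, D-δ} the worst case is 14.
With {D-β, D-γ} the worst case is 15.
No size-2 selection achieves below 9.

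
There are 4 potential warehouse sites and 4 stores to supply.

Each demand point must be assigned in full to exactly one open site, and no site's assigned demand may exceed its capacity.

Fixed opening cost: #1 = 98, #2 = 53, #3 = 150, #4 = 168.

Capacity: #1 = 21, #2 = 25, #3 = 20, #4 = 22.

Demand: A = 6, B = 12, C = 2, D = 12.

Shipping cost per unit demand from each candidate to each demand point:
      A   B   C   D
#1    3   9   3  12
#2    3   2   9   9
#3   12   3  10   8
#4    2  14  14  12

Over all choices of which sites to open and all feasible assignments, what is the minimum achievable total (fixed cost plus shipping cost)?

307

Open {#1, #2}; cheapest assignment that respects the capacities:
  #1 (cap 21, load 8): A, C — cost 6×3 + 2×3 = 24
  #2 (cap 25, load 24): B, D — cost 12×2 + 12×9 = 132
  Shipping 156, fixed 151 → total 307.
  Any other capacity-feasible assignment to {#1, #2} ships for at least 156.
Compare {#2, #3}: its best feasible assignment gives total 359.
Compare {#2, #4}: its best feasible assignment gives total 393.
Every other set of open sites that can feasibly serve all demand totals ≥ 359 even under its best assignment. Minimum: 307.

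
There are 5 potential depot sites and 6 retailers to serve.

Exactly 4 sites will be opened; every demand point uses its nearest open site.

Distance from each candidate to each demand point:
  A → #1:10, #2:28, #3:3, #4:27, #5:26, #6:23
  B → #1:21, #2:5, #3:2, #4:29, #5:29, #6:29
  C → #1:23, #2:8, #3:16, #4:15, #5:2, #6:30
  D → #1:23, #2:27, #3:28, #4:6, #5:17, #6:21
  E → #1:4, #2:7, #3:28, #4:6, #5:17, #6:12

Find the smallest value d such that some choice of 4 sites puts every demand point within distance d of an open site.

12

Open {A, B, C, E}.
  Farthest demand point is #6 at distance 12 (to E); all others are ≤ 12.
With {A, C, D, E} the worst case is 12.
With {B, C, D, E} the worst case is 12.
No size-4 selection achieves below 12.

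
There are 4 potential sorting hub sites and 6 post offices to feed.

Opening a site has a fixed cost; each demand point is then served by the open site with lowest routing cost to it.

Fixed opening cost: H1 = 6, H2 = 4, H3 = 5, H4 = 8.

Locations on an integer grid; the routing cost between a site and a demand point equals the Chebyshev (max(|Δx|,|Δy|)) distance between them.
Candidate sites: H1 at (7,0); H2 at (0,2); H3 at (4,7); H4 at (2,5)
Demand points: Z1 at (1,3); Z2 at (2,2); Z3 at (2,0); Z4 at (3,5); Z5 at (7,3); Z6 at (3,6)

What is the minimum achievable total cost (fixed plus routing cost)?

Open {H2, H3}: assign each demand point to its cheapest open site.
  Z1→H2 1, Z2→H2 2, Z3→H2 2, Z4→H3 2, Z5→H3 4, Z6→H3 1
  routing cost 12, fixed 9 → total 21.
Compare {H2}: routing cost 19 + fixed 4 = 23.
Compare {H2, H4}: routing cost 12 + fixed 12 = 24.
Compare {H4}: routing cost 17 + fixed 8 = 25.
All other subsets cost ≥ 23. Minimum total cost: 21.

21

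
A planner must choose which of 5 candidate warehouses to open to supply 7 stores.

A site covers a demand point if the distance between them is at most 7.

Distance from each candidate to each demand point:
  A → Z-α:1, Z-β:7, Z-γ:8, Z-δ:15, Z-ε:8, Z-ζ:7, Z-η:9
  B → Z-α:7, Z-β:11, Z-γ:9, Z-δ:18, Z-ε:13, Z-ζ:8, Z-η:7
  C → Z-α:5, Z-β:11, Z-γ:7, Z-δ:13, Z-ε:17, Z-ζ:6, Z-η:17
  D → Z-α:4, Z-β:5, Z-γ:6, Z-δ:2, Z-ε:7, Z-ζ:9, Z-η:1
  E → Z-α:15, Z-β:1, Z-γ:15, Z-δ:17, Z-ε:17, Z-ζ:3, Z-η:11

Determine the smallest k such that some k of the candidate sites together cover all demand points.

2

Coverage sets (demand points within 7 of each site):
  A: {Z-α, Z-β, Z-ζ}
  B: {Z-α, Z-η}
  C: {Z-α, Z-γ, Z-ζ}
  D: {Z-α, Z-β, Z-γ, Z-δ, Z-ε, Z-η}
  E: {Z-β, Z-ζ}
No single site covers all 7 demand points.
But {A, D} covers everything, so the minimum is 2.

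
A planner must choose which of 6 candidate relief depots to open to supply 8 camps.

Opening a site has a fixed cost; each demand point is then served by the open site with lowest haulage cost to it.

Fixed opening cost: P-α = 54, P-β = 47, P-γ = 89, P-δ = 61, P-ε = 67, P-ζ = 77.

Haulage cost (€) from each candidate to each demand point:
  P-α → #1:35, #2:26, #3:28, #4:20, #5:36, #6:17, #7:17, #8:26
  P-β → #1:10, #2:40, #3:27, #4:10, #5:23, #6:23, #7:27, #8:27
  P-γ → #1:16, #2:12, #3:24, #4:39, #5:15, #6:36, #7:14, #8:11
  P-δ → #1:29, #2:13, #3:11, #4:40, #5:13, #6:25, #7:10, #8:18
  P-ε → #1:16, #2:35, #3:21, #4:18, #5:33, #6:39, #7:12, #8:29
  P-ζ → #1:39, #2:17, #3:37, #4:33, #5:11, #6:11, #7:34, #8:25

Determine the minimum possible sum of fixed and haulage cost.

Open {P-β, P-δ}: assign each demand point to its cheapest open site.
  #1→P-β 10, #2→P-δ 13, #3→P-δ 11, #4→P-β 10, #5→P-δ 13, #6→P-β 23, #7→P-δ 10, #8→P-δ 18
  haulage cost 108, fixed 108 → total 216.
Compare {P-δ}: haulage cost 159 + fixed 61 = 220.
Compare {P-β}: haulage cost 187 + fixed 47 = 234.
Compare {P-α, P-δ}: haulage cost 131 + fixed 115 = 246.
All other subsets cost ≥ 220. Minimum total cost: 216.

216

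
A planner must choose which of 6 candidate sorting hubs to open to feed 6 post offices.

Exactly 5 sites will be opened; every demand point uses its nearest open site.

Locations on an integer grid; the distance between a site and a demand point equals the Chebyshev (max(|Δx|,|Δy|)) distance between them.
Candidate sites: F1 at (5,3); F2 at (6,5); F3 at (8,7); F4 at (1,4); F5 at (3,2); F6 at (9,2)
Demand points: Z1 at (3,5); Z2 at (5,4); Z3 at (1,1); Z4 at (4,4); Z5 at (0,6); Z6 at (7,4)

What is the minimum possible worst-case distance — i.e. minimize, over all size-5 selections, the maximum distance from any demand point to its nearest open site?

Open {F1, F2, F3, F4, F5}.
  Farthest demand point is Z1 at distance 2 (to F1); all others are ≤ 2.
With {F1, F2, F4, F5, F6} the worst case is 2.
With {F1, F3, F4, F5, F6} the worst case is 2.
No size-5 selection achieves below 2.

2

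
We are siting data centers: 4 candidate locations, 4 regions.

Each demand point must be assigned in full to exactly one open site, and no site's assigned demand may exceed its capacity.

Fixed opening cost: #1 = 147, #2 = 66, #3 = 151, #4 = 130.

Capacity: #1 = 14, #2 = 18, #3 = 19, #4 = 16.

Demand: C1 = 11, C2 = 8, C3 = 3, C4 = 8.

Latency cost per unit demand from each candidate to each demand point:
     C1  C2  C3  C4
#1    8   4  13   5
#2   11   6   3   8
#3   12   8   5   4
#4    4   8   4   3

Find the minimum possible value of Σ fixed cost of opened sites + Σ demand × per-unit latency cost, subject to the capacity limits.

364

Open {#2, #4}; cheapest assignment that respects the capacities:
  #2 (cap 18, load 16): C2, C4 — cost 8×6 + 8×8 = 112
  #4 (cap 16, load 14): C1, C3 — cost 11×4 + 3×4 = 56
  Shipping 168, fixed 196 → total 364.
  Any other capacity-feasible assignment to {#2, #4} ships for at least 168.
Compare {#3, #4}: its best feasible assignment gives total 433.
Compare {#2, #3}: its best feasible assignment gives total 438.
Every other set of open sites that can feasibly serve all demand totals ≥ 433 even under its best assignment. Minimum: 364.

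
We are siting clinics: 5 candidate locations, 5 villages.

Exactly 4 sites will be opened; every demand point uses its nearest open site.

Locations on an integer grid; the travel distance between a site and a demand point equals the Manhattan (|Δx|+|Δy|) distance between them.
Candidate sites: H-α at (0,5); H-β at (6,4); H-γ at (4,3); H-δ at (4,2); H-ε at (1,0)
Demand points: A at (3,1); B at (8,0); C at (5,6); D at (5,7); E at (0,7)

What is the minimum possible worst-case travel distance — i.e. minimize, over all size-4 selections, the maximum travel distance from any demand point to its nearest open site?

6

Open {H-α, H-β, H-γ, H-δ}.
  Farthest demand point is B at travel distance 6 (to H-β); all others are ≤ 6.
With {H-α, H-β, H-γ, H-ε} the worst case is 6.
With {H-α, H-β, H-δ, H-ε} the worst case is 6.
No size-4 selection achieves below 6.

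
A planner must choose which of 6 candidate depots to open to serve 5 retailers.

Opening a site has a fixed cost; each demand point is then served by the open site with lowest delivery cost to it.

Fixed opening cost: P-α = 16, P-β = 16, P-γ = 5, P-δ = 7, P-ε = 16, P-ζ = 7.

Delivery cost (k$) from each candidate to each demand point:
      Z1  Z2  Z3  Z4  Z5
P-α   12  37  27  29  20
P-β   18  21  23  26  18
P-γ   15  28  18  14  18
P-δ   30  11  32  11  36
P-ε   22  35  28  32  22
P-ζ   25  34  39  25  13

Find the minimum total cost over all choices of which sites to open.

Open {P-γ, P-δ}: assign each demand point to its cheapest open site.
  Z1→P-γ 15, Z2→P-δ 11, Z3→P-γ 18, Z4→P-δ 11, Z5→P-γ 18
  delivery cost 73, fixed 12 → total 85.
Compare {P-γ, P-δ, P-ζ}: delivery cost 68 + fixed 19 = 87.
Compare {P-γ}: delivery cost 93 + fixed 5 = 98.
Compare {P-α, P-γ, P-δ}: delivery cost 70 + fixed 28 = 98.
All other subsets cost ≥ 87. Minimum total cost: 85.

85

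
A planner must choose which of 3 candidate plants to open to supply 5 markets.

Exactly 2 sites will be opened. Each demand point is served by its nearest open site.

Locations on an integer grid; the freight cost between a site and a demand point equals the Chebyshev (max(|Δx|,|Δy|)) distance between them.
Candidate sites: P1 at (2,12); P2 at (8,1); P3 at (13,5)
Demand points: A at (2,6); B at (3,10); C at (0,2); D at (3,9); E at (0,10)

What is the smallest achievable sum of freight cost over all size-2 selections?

Open {P1, P2}.
  A→P1 6, B→P1 2, C→P2 8, D→P1 3, E→P1 2  ⇒ total 21.
Compare {P1, P3}: total 23.
Compare {P2, P3}: total 40.

21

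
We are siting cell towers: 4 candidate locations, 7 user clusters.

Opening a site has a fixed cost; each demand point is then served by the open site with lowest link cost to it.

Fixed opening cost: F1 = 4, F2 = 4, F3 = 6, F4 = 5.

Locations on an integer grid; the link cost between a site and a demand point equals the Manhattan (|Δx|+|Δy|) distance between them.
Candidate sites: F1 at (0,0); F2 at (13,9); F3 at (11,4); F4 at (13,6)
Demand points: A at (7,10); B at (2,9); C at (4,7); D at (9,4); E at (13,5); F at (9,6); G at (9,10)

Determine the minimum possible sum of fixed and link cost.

52

Open {F2, F3}: assign each demand point to its cheapest open site.
  A→F2 7, B→F2 11, C→F3 10, D→F3 2, E→F3 3, F→F3 4, G→F2 5
  link cost 42, fixed 10 → total 52.
Compare {F2, F4}: link cost 44 + fixed 9 = 53.
Compare {F2, F3, F4}: link cost 40 + fixed 15 = 55.
Compare {F1, F2, F3}: link cost 42 + fixed 14 = 56.
All other subsets cost ≥ 53. Minimum total cost: 52.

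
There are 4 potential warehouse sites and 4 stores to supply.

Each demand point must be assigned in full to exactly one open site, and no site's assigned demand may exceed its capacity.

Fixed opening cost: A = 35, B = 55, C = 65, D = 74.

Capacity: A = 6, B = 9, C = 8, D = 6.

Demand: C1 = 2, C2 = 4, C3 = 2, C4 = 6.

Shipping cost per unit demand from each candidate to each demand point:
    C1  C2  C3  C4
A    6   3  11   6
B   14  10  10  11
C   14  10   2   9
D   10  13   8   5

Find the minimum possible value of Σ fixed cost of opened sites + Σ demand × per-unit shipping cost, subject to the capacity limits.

182

Open {A, C}; cheapest assignment that respects the capacities:
  A (cap 6, load 6): C1, C2 — cost 2×6 + 4×3 = 24
  C (cap 8, load 8): C3, C4 — cost 2×2 + 6×9 = 58
  Shipping 82, fixed 100 → total 182.
  Any other capacity-feasible assignment to {A, C} ships for at least 82.
Compare {A, B}: its best feasible assignment gives total 200.
Compare {A, C, D}: its best feasible assignment gives total 232.
Every other set of open sites that can feasibly serve all demand totals ≥ 200 even under its best assignment. Minimum: 182.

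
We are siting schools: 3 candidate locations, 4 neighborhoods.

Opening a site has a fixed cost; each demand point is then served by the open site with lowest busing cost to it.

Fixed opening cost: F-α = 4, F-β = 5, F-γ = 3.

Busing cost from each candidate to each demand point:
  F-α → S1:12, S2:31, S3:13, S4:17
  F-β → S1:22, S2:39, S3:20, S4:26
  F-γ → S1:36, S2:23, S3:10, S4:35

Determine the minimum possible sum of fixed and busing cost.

69

Open {F-α, F-γ}: assign each demand point to its cheapest open site.
  S1→F-α 12, S2→F-γ 23, S3→F-γ 10, S4→F-α 17
  busing cost 62, fixed 7 → total 69.
Compare {F-α, F-β, F-γ}: busing cost 62 + fixed 12 = 74.
Compare {F-α}: busing cost 73 + fixed 4 = 77.
Compare {F-α, F-β}: busing cost 73 + fixed 9 = 82.
All other subsets cost ≥ 74. Minimum total cost: 69.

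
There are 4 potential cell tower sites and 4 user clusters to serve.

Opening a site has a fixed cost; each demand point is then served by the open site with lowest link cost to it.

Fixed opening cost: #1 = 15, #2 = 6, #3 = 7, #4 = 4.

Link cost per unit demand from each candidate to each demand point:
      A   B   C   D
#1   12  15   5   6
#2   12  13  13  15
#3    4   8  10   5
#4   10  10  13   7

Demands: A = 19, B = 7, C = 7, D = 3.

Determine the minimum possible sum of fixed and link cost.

204

Open {#1, #3}: assign each demand point to its cheapest open site.
  A→#3 19×4=76, B→#3 7×8=56, C→#1 7×5=35, D→#3 3×5=15
  link cost 182, fixed 22 → total 204.
Compare {#1, #3, #4}: link cost 182 + fixed 26 = 208.
Compare {#1, #2, #3}: link cost 182 + fixed 28 = 210.
Compare {#1, #2, #3, #4}: link cost 182 + fixed 32 = 214.
All other subsets cost ≥ 208. Minimum total cost: 204.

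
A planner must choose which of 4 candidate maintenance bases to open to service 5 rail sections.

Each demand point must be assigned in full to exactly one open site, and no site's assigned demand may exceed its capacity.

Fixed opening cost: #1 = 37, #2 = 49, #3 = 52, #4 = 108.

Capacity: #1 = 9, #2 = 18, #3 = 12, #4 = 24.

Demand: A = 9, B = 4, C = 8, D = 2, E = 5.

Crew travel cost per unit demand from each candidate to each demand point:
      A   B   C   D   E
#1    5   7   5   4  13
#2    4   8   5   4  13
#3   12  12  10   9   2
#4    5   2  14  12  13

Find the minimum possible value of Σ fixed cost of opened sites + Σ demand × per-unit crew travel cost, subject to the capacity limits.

Open {#2, #3}; cheapest assignment that respects the capacities:
  #2 (cap 18, load 17): A, C — cost 9×4 + 8×5 = 76
  #3 (cap 12, load 11): B, D, E — cost 4×12 + 2×9 + 5×2 = 76
  Shipping 152, fixed 101 → total 253.
  Any other capacity-feasible assignment to {#2, #3} ships for at least 152.
Compare {#1, #2, #3}: its best feasible assignment gives total 260.
Compare {#1, #3, #4}: its best feasible assignment gives total 318.
Every other set of open sites that can feasibly serve all demand totals ≥ 260 even under its best assignment. Minimum: 253.

253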